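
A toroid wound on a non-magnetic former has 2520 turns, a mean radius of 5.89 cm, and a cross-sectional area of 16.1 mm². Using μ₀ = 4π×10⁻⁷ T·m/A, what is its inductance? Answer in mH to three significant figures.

L ≈ 0.347 mH

For a thin toroid, L = μ₀N²A/(2πR).
L = (4π×10⁻⁷)(2520)²(1.610×10^-5) / (2π×5.890×10^-2 m) = 3.472×10^-4 H.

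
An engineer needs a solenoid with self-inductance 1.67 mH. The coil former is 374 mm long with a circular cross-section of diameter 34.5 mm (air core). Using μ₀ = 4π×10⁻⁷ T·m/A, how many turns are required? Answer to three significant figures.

N ≈ 729 turns

A = π(d/2)² = π(1.725×10^-2 m)² = 9.348×10^-4 m².
From L = μ₀N²A/ℓ, N = √(Lℓ / (μ₀A)).
N = √[(1.670×10^-3)(0.374) / ((4π×10⁻⁷)×9.348×10^-4)] = √(5.317×10^5) ≈ 729.2.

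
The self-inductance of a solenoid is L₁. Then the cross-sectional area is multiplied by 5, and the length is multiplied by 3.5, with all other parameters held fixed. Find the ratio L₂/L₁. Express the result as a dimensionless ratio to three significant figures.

L₂/L₁ = 1.43

For a solenoid, L ∝ μᵣN²A/ℓ.
L₂/L₁ = (5) × (3.5)^-1 = 1.43.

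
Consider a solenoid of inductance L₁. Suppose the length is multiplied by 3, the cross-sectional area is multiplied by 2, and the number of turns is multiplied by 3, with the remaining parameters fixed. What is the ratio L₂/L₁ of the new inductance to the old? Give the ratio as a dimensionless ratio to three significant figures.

For a solenoid, L ∝ μᵣN²A/ℓ.
L₂/L₁ = (3)^-1 × (2) × (3)^2 = 6.00.

L₂/L₁ = 6.00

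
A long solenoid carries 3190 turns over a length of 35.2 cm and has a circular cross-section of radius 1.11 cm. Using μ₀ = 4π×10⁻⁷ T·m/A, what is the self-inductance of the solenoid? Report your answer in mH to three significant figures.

A = πr² = π(1.110×10^-2 m)² = 3.871×10^-4 m².
For a long solenoid, L = μ₀N²A/ℓ.
L = (4π×10⁻⁷)(3190)²(3.871×10^-4)/(0.352 m) = 1.406×10^-2 H.

L ≈ 14.1 mH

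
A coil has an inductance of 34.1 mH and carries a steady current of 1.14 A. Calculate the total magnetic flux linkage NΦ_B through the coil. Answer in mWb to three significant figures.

From L = NΦ_B/I, the flux linkage is NΦ_B = LI.
NΦ_B = (3.410×10^-2 H)(1.14 A) = 3.887×10^-2 Wb.

NΦ_B ≈ 38.9 mWb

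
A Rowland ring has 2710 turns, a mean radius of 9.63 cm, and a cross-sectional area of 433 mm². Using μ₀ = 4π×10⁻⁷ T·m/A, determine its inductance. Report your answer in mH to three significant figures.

For a thin toroid, L = μ₀N²A/(2πR).
L = (4π×10⁻⁷)(2710)²(4.330×10^-4) / (2π×9.630×10^-2 m) = 6.604×10^-3 H.

L ≈ 6.60 mH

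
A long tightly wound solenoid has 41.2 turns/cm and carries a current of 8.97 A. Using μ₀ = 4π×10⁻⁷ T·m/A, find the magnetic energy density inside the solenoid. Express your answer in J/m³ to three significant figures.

B = μ₀nI = (4π×10⁻⁷)(4.120×10^3)(8.97) = 4.644×10^-2 T.
u = B²/(2μ₀) = (4.644×10^-2)²/(2×4π×10⁻⁷) = 858.1 J/m³.

u ≈ 858 J/m³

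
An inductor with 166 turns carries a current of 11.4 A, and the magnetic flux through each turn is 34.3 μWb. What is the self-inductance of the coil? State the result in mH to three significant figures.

L ≈ 0.499 mH

Self-inductance is defined by L = NΦ_B/I (flux linkage over current).
L = (166)(3.430×10^-5 Wb)/(11.4 A) = 4.9946×10^-4 H.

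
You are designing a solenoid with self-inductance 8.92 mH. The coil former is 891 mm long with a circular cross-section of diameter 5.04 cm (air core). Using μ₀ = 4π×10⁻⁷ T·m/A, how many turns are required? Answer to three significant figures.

A = π(d/2)² = π(2.520×10^-2 m)² = 1.995×10^-3 m².
From L = μ₀N²A/ℓ, N = √(Lℓ / (μ₀A)).
N = √[(8.920×10^-3)(0.891) / ((4π×10⁻⁷)×1.995×10^-3)] = √(3.170×10^6) ≈ 1780.5.

N ≈ 1780 turns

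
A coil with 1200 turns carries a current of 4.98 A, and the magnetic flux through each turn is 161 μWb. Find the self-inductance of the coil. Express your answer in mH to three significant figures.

Self-inductance is defined by L = NΦ_B/I (flux linkage over current).
L = (1200)(1.610×10^-4 Wb)/(4.98 A) = 3.880×10^-2 H.

L ≈ 38.8 mH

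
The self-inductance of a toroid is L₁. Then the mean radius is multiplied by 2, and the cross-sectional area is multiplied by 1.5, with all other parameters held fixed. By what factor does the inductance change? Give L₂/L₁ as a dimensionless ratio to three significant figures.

For a toroid, L ∝ μᵣN²A/R.
L₂/L₁ = (2)^-1 × (1.5) = 0.750.

L₂/L₁ = 0.750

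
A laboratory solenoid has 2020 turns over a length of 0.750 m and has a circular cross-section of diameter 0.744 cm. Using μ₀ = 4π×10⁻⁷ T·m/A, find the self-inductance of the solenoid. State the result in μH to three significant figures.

L ≈ 297 μH

A = π(d/2)² = π(3.720×10^-3 m)² = 4.347×10^-5 m².
For a long solenoid, L = μ₀N²A/ℓ.
L = (4π×10⁻⁷)(2020)²(4.347×10^-5)/(0.75 m) = 2.972×10^-4 H.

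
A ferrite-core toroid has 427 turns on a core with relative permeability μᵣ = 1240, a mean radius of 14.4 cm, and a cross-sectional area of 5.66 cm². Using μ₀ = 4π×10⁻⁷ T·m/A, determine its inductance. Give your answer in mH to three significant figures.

For a thin toroid, L = μ₀μᵣN²A/(2πR).
L = (4π×10⁻⁷)(1240)(427)²(5.660×10^-4) / (2π×0.144 m) = 0.1777 H.

L ≈ 178 mH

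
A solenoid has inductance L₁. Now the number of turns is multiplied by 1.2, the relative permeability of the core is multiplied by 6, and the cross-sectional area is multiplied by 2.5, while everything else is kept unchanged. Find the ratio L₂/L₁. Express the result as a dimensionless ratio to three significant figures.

L₂/L₁ = 21.6

For a solenoid, L ∝ μᵣN²A/ℓ.
L₂/L₁ = (1.2)^2 × (6) × (2.5) = 21.6.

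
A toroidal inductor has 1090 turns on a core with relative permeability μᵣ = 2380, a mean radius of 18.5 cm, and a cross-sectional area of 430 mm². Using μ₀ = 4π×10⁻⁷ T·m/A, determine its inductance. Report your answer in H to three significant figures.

L ≈ 1.31 H

For a thin toroid, L = μ₀μᵣN²A/(2πR).
L = (4π×10⁻⁷)(2380)(1090)²(4.300×10^-4) / (2π×0.185 m) = 1.314 H.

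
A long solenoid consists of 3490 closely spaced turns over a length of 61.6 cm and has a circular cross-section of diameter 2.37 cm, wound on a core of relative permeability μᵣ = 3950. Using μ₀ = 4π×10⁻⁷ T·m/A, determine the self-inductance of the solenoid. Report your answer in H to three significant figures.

L ≈ 43.3 H

A = π(d/2)² = π(1.185×10^-2 m)² = 4.412×10^-4 m².
For a long solenoid, L = μ₀μᵣN²A/ℓ.
L = (4π×10⁻⁷)(3950)(3490)²(4.412×10^-4)/(0.616 m) = 43.3 H.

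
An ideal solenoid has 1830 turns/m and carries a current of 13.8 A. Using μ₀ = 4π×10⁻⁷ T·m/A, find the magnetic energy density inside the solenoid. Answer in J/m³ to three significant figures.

B = μ₀nI = (4π×10⁻⁷)(1.830×10^3)(13.8) = 3.174×10^-2 T.
u = B²/(2μ₀) = (3.174×10^-2)²/(2×4π×10⁻⁷) = 400.7 J/m³.

u ≈ 401 J/m³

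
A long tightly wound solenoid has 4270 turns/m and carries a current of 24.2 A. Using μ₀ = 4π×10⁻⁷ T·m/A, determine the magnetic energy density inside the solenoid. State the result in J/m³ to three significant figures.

u ≈ 6710 J/m³

B = μ₀nI = (4π×10⁻⁷)(4.270×10^3)(24.2) = 0.1299 T.
u = B²/(2μ₀) = (0.1299)²/(2×4π×10⁻⁷) = 6.709×10^3 J/m³.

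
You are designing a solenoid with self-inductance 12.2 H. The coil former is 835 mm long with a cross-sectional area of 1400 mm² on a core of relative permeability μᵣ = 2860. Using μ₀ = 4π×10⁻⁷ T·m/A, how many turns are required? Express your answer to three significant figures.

N ≈ 1420 turns

A = 1400 mm² = 1.400×10^-3 m².
From L = μ₀μᵣN²A/ℓ, N = √(Lℓ / (μ₀μᵣA)).
N = √[(12.2)(0.835) / ((4π×10⁻⁷)(2860)×1.400×10^-3)] = √(2.0246×10^6) ≈ 1422.9.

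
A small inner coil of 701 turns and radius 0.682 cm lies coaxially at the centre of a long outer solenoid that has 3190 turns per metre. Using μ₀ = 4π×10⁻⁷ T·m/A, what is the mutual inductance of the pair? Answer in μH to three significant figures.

M ≈ 411 μH

The outer solenoid produces a uniform field B₁ = μ₀n₁I₁ across the inner coil,
so the flux linkage is N₂Φ = N₂B₁A₂ = μ₀n₁N₂A₂·I₁, giving M = μ₀n₁N₂A₂.
A₂ = πr² = π(6.820×10^-3 m)² = 1.461×10^-4 m².
M = (4π×10⁻⁷)(3190)(701)(1.461×10^-4) = 4.106×10^-4 H.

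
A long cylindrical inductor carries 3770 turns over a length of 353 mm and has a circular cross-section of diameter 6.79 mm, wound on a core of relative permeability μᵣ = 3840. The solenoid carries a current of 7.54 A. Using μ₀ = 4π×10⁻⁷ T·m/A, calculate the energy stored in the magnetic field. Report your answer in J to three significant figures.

A = π(d/2)² = π(3.395×10^-3 m)² = 3.621×10^-5 m².
L = μ₀μᵣN²A/ℓ = (4π×10⁻⁷)(3840)(3770)²(3.621×10^-5)/(0.353) = 7.035 H.
U = ½LI² = ½(7.035)(7.54)² = 200 J.

U ≈ 200 J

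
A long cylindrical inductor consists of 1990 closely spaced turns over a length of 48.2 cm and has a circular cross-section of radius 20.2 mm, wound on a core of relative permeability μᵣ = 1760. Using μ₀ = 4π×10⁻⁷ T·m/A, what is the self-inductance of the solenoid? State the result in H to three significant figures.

L ≈ 23.3 H

A = πr² = π(2.020×10^-2 m)² = 1.282×10^-3 m².
For a long solenoid, L = μ₀μᵣN²A/ℓ.
L = (4π×10⁻⁷)(1760)(1990)²(1.282×10^-3)/(0.482 m) = 23.29 H.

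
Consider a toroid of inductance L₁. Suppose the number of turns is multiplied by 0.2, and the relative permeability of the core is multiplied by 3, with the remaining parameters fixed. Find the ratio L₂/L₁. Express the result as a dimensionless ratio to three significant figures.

L₂/L₁ = 0.120

For a toroid, L ∝ μᵣN²A/R.
L₂/L₁ = (0.2)^2 × (3) = 0.120.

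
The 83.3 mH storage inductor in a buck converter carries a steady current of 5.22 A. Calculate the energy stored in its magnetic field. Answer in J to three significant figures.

Stored magnetic energy: U = ½LI².
U = ½(8.330×10^-2 H)(5.22 A)² = 1.1349 J.

U ≈ 1.13 J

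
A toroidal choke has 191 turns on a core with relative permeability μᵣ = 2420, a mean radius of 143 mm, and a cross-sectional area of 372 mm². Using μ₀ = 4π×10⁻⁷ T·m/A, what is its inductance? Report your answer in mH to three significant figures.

For a thin toroid, L = μ₀μᵣN²A/(2πR).
L = (4π×10⁻⁷)(2420)(191)²(3.720×10^-4) / (2π×0.143 m) = 4.593×10^-2 H.

L ≈ 45.9 mH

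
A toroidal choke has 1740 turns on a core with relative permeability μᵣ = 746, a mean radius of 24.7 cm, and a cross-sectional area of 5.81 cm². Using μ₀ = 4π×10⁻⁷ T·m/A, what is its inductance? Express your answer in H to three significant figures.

L ≈ 1.06 H

For a thin toroid, L = μ₀μᵣN²A/(2πR).
L = (4π×10⁻⁷)(746)(1740)²(5.810×10^-4) / (2π×0.247 m) = 1.063 H.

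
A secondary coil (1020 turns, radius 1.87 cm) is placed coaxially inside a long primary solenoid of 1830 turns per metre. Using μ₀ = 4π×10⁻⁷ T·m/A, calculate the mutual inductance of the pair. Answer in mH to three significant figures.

The outer solenoid produces a uniform field B₁ = μ₀n₁I₁ across the inner coil,
so the flux linkage is N₂Φ = N₂B₁A₂ = μ₀n₁N₂A₂·I₁, giving M = μ₀n₁N₂A₂.
A₂ = πr² = π(1.870×10^-2 m)² = 1.099×10^-3 m².
M = (4π×10⁻⁷)(1830)(1020)(1.099×10^-3) = 2.577×10^-3 H.

M ≈ 2.58 mH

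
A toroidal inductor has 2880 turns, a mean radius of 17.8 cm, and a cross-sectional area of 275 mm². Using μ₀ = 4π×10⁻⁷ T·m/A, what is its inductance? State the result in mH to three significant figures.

For a thin toroid, L = μ₀N²A/(2πR).
L = (4π×10⁻⁷)(2880)²(2.750×10^-4) / (2π×0.178 m) = 2.563×10^-3 H.

L ≈ 2.56 mH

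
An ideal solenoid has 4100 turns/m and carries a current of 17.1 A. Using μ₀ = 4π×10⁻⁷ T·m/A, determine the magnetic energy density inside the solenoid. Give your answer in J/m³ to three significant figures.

B = μ₀nI = (4π×10⁻⁷)(4.100×10^3)(17.1) = 8.810×10^-2 T.
u = B²/(2μ₀) = (8.810×10^-2)²/(2×4π×10⁻⁷) = 3.088×10^3 J/m³.

u ≈ 3090 J/m³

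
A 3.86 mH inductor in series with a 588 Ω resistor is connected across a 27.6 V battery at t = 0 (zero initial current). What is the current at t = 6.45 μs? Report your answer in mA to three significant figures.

τ = L/R = 3.860×10^-3/588 = 6.5646×10^-6 s; final current I_∞ = ε/R = 27.6/588 = 4.694×10^-2 A.
I(t) = I_∞(1 − e^(−t/τ)) with t/τ = 0.983.
I = (4.694×10^-2)(1 − e^(−0.983)) = 2.937×10^-2 A.

I ≈ 29.4 mA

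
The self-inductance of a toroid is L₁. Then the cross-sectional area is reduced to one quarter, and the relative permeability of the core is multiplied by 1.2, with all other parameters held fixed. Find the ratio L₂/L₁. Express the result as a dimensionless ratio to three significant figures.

L₂/L₁ = 0.300

For a toroid, L ∝ μᵣN²A/R.
L₂/L₁ = (0.25) × (1.2) = 0.300.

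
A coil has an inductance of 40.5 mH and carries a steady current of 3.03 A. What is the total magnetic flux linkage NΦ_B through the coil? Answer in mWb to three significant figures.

NΦ_B ≈ 123 mWb

From L = NΦ_B/I, the flux linkage is NΦ_B = LI.
NΦ_B = (4.050×10^-2 H)(3.03 A) = 0.1227 Wb.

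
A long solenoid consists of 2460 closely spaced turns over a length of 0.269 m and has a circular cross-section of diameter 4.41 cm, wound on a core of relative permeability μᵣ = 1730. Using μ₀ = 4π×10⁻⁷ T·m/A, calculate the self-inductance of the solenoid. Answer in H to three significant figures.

A = π(d/2)² = π(2.205×10^-2 m)² = 1.527×10^-3 m².
For a long solenoid, L = μ₀μᵣN²A/ℓ.
L = (4π×10⁻⁷)(1730)(2460)²(1.527×10^-3)/(0.269 m) = 74.7 H.

L ≈ 74.7 H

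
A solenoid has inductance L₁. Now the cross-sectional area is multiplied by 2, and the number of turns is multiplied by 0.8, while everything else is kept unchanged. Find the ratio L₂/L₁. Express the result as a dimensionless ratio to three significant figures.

For a solenoid, L ∝ μᵣN²A/ℓ.
L₂/L₁ = (2) × (0.8)^2 = 1.28.

L₂/L₁ = 1.28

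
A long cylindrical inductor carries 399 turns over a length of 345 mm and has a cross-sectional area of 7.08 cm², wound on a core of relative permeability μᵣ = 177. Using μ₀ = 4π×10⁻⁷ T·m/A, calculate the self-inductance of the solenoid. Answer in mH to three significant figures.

A = 7.08 cm² = 7.080×10^-4 m².
For a long solenoid, L = μ₀μᵣN²A/ℓ.
L = (4π×10⁻⁷)(177)(399)²(7.080×10^-4)/(0.345 m) = 7.267×10^-2 H.

L ≈ 72.7 mH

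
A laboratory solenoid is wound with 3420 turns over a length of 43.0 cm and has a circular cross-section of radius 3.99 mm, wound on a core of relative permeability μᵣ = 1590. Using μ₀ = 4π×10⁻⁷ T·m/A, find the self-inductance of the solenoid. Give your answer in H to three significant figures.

A = πr² = π(3.990×10^-3 m)² = 5.001×10^-5 m².
For a long solenoid, L = μ₀μᵣN²A/ℓ.
L = (4π×10⁻⁷)(1590)(3420)²(5.001×10^-5)/(0.43 m) = 2.718 H.

L ≈ 2.72 H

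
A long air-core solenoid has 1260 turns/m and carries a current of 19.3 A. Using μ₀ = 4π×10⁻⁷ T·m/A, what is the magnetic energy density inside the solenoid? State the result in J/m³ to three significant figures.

B = μ₀nI = (4π×10⁻⁷)(1.260×10^3)(19.3) = 3.056×10^-2 T.
u = B²/(2μ₀) = (3.056×10^-2)²/(2×4π×10⁻⁷) = 371.6 J/m³.

u ≈ 372 J/m³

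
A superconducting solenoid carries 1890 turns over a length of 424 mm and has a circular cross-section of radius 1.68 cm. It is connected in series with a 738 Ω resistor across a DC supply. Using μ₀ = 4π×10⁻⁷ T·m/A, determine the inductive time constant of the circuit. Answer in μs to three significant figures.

A = πr² = π(1.680×10^-2 m)² = 8.867×10^-4 m².
L = μ₀N²A/ℓ = (4π×10⁻⁷)(1890)²(8.867×10^-4)/(0.424) = 9.387×10^-3 H.
τ = L/R = (9.387×10^-3)/(738) = 1.272×10^-5 s.

τ ≈ 12.7 μs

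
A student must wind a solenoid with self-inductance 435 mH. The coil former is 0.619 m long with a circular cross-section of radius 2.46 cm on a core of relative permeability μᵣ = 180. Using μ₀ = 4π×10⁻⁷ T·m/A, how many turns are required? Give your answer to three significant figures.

N ≈ 791 turns

A = πr² = π(2.460×10^-2 m)² = 1.901×10^-3 m².
From L = μ₀μᵣN²A/ℓ, N = √(Lℓ / (μ₀μᵣA)).
N = √[(0.435)(0.619) / ((4π×10⁻⁷)(180)×1.901×10^-3)] = √(6.261×10^5) ≈ 791.3.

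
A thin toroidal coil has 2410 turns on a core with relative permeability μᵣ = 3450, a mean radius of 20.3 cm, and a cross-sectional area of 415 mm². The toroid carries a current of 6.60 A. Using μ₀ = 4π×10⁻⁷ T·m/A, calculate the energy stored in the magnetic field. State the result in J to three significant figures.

L = μ₀μᵣN²A/(2πR) = (4π×10⁻⁷)(3450)(2410)²(4.150×10^-4)/(2π×0.203) = 8.193 H.
U = ½LI² = ½(8.193)(6.60)² = 178.4 J.

U ≈ 178 J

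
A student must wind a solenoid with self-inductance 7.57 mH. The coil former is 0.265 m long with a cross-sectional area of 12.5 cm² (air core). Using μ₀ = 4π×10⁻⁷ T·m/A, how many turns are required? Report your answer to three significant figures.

N ≈ 1130 turns

A = 12.5 cm² = 1.250×10^-3 m².
From L = μ₀N²A/ℓ, N = √(Lℓ / (μ₀A)).
N = √[(7.570×10^-3)(0.265) / ((4π×10⁻⁷)×1.250×10^-3)] = √(1.277×10^6) ≈ 1130.1.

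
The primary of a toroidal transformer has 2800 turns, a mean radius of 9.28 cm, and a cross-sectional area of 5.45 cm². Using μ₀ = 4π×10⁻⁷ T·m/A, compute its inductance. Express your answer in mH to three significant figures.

For a thin toroid, L = μ₀N²A/(2πR).
L = (4π×10⁻⁷)(2800)²(5.450×10^-4) / (2π×9.280×10^-2 m) = 9.209×10^-3 H.

L ≈ 9.21 mH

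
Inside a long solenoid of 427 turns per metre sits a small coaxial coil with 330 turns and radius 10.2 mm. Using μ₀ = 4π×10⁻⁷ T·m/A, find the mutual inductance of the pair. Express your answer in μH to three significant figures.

M ≈ 57.9 μH

The outer solenoid produces a uniform field B₁ = μ₀n₁I₁ across the inner coil,
so the flux linkage is N₂Φ = N₂B₁A₂ = μ₀n₁N₂A₂·I₁, giving M = μ₀n₁N₂A₂.
A₂ = πr² = π(1.020×10^-2 m)² = 3.269×10^-4 m².
M = (4π×10⁻⁷)(427)(330)(3.269×10^-4) = 5.788×10^-5 H.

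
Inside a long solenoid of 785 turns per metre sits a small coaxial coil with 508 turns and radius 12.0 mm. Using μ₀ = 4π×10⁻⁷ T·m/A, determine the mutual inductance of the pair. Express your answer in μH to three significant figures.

M ≈ 227 μH

The outer solenoid produces a uniform field B₁ = μ₀n₁I₁ across the inner coil,
so the flux linkage is N₂Φ = N₂B₁A₂ = μ₀n₁N₂A₂·I₁, giving M = μ₀n₁N₂A₂.
A₂ = πr² = π(1.200×10^-2 m)² = 4.524×10^-4 m².
M = (4π×10⁻⁷)(785)(508)(4.524×10^-4) = 2.267×10^-4 H.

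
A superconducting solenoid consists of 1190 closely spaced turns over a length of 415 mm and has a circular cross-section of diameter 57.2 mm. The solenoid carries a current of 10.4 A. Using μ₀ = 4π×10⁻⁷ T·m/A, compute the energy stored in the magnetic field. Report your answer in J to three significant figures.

U ≈ 0.596 J

A = π(d/2)² = π(2.860×10^-2 m)² = 2.570×10^-3 m².
L = μ₀N²A/ℓ = (4π×10⁻⁷)(1190)²(2.570×10^-3)/(0.415) = 1.102×10^-2 H.
U = ½LI² = ½(1.102×10^-2)(10.4)² = 0.5959 J.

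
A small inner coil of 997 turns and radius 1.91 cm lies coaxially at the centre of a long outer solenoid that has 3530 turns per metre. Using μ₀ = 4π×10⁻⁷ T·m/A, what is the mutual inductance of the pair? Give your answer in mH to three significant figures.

The outer solenoid produces a uniform field B₁ = μ₀n₁I₁ across the inner coil,
so the flux linkage is N₂Φ = N₂B₁A₂ = μ₀n₁N₂A₂·I₁, giving M = μ₀n₁N₂A₂.
A₂ = πr² = π(1.910×10^-2 m)² = 1.146×10^-3 m².
M = (4π×10⁻⁷)(3530)(997)(1.146×10^-3) = 5.069×10^-3 H.

M ≈ 5.07 mH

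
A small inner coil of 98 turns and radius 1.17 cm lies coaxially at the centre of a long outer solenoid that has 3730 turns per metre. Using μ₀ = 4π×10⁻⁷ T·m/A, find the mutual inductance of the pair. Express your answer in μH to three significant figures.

M ≈ 198 μH

The outer solenoid produces a uniform field B₁ = μ₀n₁I₁ across the inner coil,
so the flux linkage is N₂Φ = N₂B₁A₂ = μ₀n₁N₂A₂·I₁, giving M = μ₀n₁N₂A₂.
A₂ = πr² = π(1.170×10^-2 m)² = 4.301×10^-4 m².
M = (4π×10⁻⁷)(3730)(98)(4.301×10^-4) = 1.975×10^-4 H.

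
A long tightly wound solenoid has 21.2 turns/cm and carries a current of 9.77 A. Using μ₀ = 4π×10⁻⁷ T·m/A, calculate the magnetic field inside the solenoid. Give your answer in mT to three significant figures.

Inside a long solenoid, B = μ₀nI.
B = (4π×10⁻⁷)(2.120×10^3 m⁻¹)(9.77 A) = 2.603×10^-2 T.

B ≈ 26.0 mT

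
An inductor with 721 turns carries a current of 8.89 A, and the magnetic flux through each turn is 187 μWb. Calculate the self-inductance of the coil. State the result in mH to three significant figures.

L ≈ 15.2 mH

Self-inductance is defined by L = NΦ_B/I (flux linkage over current).
L = (721)(1.870×10^-4 Wb)/(8.89 A) = 1.517×10^-2 H.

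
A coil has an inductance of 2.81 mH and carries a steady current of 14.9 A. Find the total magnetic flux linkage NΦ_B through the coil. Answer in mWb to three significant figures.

From L = NΦ_B/I, the flux linkage is NΦ_B = LI.
NΦ_B = (2.810×10^-3 H)(14.9 A) = 4.187×10^-2 Wb.

NΦ_B ≈ 41.9 mWb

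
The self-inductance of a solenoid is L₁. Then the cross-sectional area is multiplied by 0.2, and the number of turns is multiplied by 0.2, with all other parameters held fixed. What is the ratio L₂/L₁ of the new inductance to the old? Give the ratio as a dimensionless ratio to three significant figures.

For a solenoid, L ∝ μᵣN²A/ℓ.
L₂/L₁ = (0.2) × (0.2)^2 = 0.008.

L₂/L₁ = 0.008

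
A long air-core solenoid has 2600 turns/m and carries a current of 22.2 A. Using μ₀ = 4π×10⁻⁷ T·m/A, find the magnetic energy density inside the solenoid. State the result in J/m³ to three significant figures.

u ≈ 2090 J/m³

B = μ₀nI = (4π×10⁻⁷)(2.600×10^3)(22.2) = 7.253×10^-2 T.
u = B²/(2μ₀) = (7.253×10^-2)²/(2×4π×10⁻⁷) = 2.093×10^3 J/m³.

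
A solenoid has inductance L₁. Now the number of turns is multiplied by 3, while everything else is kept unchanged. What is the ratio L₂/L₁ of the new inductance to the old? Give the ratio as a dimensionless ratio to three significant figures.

For a solenoid, L ∝ μᵣN²A/ℓ.
L₂/L₁ = (3)^2 = 9.00.

L₂/L₁ = 9.00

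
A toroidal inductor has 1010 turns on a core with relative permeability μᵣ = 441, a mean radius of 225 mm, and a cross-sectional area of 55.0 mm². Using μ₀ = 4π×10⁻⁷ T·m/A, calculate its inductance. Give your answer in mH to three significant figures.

L ≈ 22.0 mH

For a thin toroid, L = μ₀μᵣN²A/(2πR).
L = (4π×10⁻⁷)(441)(1010)²(5.500×10^-5) / (2π×0.225 m) = 2.199×10^-2 H.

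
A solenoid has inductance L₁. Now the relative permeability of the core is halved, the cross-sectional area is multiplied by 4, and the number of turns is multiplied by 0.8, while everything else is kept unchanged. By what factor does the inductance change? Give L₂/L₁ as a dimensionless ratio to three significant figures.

L₂/L₁ = 1.28

For a solenoid, L ∝ μᵣN²A/ℓ.
L₂/L₁ = (0.5) × (4) × (0.8)^2 = 1.28.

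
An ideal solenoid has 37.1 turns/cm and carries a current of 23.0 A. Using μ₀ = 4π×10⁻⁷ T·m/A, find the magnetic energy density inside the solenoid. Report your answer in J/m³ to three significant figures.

u ≈ 4570 J/m³

B = μ₀nI = (4π×10⁻⁷)(3.710×10^3)(23.0) = 0.1072 T.
u = B²/(2μ₀) = (0.1072)²/(2×4π×10⁻⁷) = 4.5749×10^3 J/m³.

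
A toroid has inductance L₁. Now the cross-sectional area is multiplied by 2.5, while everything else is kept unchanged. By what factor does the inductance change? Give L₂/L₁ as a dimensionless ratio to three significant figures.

For a toroid, L ∝ μᵣN²A/R.
L₂/L₁ = (2.5) = 2.50.

L₂/L₁ = 2.50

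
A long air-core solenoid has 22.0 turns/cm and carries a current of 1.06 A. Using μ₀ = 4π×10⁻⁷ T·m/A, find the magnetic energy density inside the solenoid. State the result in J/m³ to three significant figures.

B = μ₀nI = (4π×10⁻⁷)(2.200×10^3)(1.06) = 2.930×10^-3 T.
u = B²/(2μ₀) = (2.930×10^-3)²/(2×4π×10⁻⁷) = 3.417 J/m³.

u ≈ 3.42 J/m³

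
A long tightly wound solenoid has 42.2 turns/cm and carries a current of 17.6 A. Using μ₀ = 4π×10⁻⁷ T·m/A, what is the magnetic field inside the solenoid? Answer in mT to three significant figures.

Inside a long solenoid, B = μ₀nI.
B = (4π×10⁻⁷)(4.220×10^3 m⁻¹)(17.6 A) = 9.333×10^-2 T.

B ≈ 93.3 mT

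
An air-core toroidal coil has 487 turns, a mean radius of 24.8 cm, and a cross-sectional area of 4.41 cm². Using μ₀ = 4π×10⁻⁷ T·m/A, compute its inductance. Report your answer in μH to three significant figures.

L ≈ 84.3 μH

For a thin toroid, L = μ₀N²A/(2πR).
L = (4π×10⁻⁷)(487)²(4.410×10^-4) / (2π×0.248 m) = 8.4348×10^-5 H.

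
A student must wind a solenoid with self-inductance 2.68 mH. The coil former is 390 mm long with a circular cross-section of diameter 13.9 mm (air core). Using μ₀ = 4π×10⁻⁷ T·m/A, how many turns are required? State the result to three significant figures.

A = π(d/2)² = π(6.950×10^-3 m)² = 1.517×10^-4 m².
From L = μ₀N²A/ℓ, N = √(Lℓ / (μ₀A)).
N = √[(2.680×10^-3)(0.39) / ((4π×10⁻⁷)×1.517×10^-4)] = √(5.481×10^6) ≈ 2341.2.

N ≈ 2340 turns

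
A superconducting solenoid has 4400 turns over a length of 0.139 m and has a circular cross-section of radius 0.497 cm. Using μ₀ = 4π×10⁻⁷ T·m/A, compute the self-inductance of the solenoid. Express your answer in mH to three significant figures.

A = πr² = π(4.970×10^-3 m)² = 7.760×10^-5 m².
For a long solenoid, L = μ₀N²A/ℓ.
L = (4π×10⁻⁷)(4400)²(7.760×10^-5)/(0.139 m) = 1.358×10^-2 H.

L ≈ 13.6 mH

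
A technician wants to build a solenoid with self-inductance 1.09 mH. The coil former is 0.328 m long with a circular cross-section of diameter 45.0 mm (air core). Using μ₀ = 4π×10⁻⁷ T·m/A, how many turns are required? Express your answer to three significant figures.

A = π(d/2)² = π(2.250×10^-2 m)² = 1.590×10^-3 m².
From L = μ₀N²A/ℓ, N = √(Lℓ / (μ₀A)).
N = √[(1.090×10^-3)(0.328) / ((4π×10⁻⁷)×1.590×10^-3)] = √(1.789×10^5) ≈ 422.9.

N ≈ 423 turns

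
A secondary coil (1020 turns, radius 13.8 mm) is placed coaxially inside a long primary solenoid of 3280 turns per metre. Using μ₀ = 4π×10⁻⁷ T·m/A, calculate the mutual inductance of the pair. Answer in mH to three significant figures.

M ≈ 2.52 mH

The outer solenoid produces a uniform field B₁ = μ₀n₁I₁ across the inner coil,
so the flux linkage is N₂Φ = N₂B₁A₂ = μ₀n₁N₂A₂·I₁, giving M = μ₀n₁N₂A₂.
A₂ = πr² = π(1.380×10^-2 m)² = 5.983×10^-4 m².
M = (4π×10⁻⁷)(3280)(1020)(5.983×10^-4) = 2.515×10^-3 H.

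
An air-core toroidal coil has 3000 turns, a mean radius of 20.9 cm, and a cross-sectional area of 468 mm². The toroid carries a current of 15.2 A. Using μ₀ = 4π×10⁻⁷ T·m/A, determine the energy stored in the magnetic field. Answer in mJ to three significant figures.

L = μ₀N²A/(2πR) = (4π×10⁻⁷)(3000)²(4.680×10^-4)/(2π×0.209) = 4.031×10^-3 H.
U = ½LI² = ½(4.031×10^-3)(15.2)² = 0.4656 J.

U ≈ 466 mJ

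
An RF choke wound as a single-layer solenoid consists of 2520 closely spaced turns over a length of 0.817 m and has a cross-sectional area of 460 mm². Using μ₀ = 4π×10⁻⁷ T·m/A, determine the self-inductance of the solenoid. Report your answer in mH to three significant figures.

L ≈ 4.49 mH

A = 460 mm² = 4.600×10^-4 m².
For a long solenoid, L = μ₀N²A/ℓ.
L = (4π×10⁻⁷)(2520)²(4.600×10^-4)/(0.817 m) = 4.493×10^-3 H.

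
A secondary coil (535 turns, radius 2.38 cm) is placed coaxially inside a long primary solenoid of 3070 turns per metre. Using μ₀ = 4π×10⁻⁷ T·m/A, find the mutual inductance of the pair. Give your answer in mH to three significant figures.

The outer solenoid produces a uniform field B₁ = μ₀n₁I₁ across the inner coil,
so the flux linkage is N₂Φ = N₂B₁A₂ = μ₀n₁N₂A₂·I₁, giving M = μ₀n₁N₂A₂.
A₂ = πr² = π(2.380×10^-2 m)² = 1.780×10^-3 m².
M = (4π×10⁻⁷)(3070)(535)(1.780×10^-3) = 3.673×10^-3 H.

M ≈ 3.67 mH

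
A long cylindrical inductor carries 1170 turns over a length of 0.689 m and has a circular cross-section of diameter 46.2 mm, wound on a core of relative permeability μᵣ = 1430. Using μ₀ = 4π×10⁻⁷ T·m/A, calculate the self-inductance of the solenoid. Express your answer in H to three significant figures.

A = π(d/2)² = π(2.310×10^-2 m)² = 1.676×10^-3 m².
For a long solenoid, L = μ₀μᵣN²A/ℓ.
L = (4π×10⁻⁷)(1430)(1170)²(1.676×10^-3)/(0.689 m) = 5.985 H.

L ≈ 5.99 H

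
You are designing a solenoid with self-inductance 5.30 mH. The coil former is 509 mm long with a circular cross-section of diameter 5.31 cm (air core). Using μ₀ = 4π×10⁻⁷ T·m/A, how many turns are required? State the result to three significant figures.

N ≈ 985 turns

A = π(d/2)² = π(2.655×10^-2 m)² = 2.2145×10^-3 m².
From L = μ₀N²A/ℓ, N = √(Lℓ / (μ₀A)).
N = √[(5.300×10^-3)(0.509) / ((4π×10⁻⁷)×2.2145×10^-3)] = √(9.694×10^5) ≈ 984.6.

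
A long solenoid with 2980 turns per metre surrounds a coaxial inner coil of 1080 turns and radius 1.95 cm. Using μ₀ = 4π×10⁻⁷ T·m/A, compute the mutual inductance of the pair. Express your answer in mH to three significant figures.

The outer solenoid produces a uniform field B₁ = μ₀n₁I₁ across the inner coil,
so the flux linkage is N₂Φ = N₂B₁A₂ = μ₀n₁N₂A₂·I₁, giving M = μ₀n₁N₂A₂.
A₂ = πr² = π(1.950×10^-2 m)² = 1.1946×10^-3 m².
M = (4π×10⁻⁷)(2980)(1080)(1.1946×10^-3) = 4.831×10^-3 H.

M ≈ 4.83 mH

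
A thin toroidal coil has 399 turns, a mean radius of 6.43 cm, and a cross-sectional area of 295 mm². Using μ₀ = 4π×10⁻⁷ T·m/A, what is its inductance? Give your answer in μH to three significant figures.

L ≈ 146 μH

For a thin toroid, L = μ₀N²A/(2πR).
L = (4π×10⁻⁷)(399)²(2.950×10^-4) / (2π×6.430×10^-2 m) = 1.461×10^-4 H.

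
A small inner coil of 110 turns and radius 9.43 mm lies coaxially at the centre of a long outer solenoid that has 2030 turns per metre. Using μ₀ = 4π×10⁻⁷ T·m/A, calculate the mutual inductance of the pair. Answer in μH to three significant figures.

The outer solenoid produces a uniform field B₁ = μ₀n₁I₁ across the inner coil,
so the flux linkage is N₂Φ = N₂B₁A₂ = μ₀n₁N₂A₂·I₁, giving M = μ₀n₁N₂A₂.
A₂ = πr² = π(9.430×10^-3 m)² = 2.794×10^-4 m².
M = (4π×10⁻⁷)(2030)(110)(2.794×10^-4) = 7.839×10^-5 H.

M ≈ 78.4 μH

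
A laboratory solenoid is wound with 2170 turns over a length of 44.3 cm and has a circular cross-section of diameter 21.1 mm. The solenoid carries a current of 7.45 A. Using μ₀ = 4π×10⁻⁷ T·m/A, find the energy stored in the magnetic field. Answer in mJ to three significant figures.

A = π(d/2)² = π(1.055×10^-2 m)² = 3.497×10^-4 m².
L = μ₀N²A/ℓ = (4π×10⁻⁷)(2170)²(3.497×10^-4)/(0.443) = 4.671×10^-3 H.
U = ½LI² = ½(4.671×10^-3)(7.45)² = 0.1296 J.

U ≈ 130 mJ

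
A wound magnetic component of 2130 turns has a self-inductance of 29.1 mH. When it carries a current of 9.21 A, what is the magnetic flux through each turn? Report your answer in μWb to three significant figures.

Φ_B ≈ 126 μWb

From L = NΦ_B/I, the flux per turn is Φ_B = LI/N.
Φ_B = (2.910×10^-2 H)(9.21 A)/2130 = 1.258×10^-4 Wb.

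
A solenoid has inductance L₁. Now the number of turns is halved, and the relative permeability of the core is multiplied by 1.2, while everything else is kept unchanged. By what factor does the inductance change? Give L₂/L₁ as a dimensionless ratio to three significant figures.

L₂/L₁ = 0.300

For a solenoid, L ∝ μᵣN²A/ℓ.
L₂/L₁ = (0.5)^2 × (1.2) = 0.300.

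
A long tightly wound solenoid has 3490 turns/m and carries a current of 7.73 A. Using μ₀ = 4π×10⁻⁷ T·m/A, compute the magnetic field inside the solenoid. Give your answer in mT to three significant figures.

B ≈ 33.9 mT

Inside a long solenoid, B = μ₀nI.
B = (4π×10⁻⁷)(3.490×10^3 m⁻¹)(7.73 A) = 3.390×10^-2 T.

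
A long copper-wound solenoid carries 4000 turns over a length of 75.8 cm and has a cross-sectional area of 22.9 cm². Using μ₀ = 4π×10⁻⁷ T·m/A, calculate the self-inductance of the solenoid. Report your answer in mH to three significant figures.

L ≈ 60.7 mH

A = 22.9 cm² = 2.290×10^-3 m².
For a long solenoid, L = μ₀N²A/ℓ.
L = (4π×10⁻⁷)(4000)²(2.290×10^-3)/(0.758 m) = 6.074×10^-2 H.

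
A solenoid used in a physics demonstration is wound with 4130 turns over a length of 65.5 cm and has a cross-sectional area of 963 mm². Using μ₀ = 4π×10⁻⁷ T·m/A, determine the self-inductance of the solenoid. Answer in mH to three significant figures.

A = 963 mm² = 9.630×10^-4 m².
For a long solenoid, L = μ₀N²A/ℓ.
L = (4π×10⁻⁷)(4130)²(9.630×10^-4)/(0.655 m) = 3.151×10^-2 H.

L ≈ 31.5 mH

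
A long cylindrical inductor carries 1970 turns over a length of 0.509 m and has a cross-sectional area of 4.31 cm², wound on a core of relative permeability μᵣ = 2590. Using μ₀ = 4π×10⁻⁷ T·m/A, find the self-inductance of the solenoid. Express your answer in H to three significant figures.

L ≈ 10.7 H

A = 4.31 cm² = 4.310×10^-4 m².
For a long solenoid, L = μ₀μᵣN²A/ℓ.
L = (4π×10⁻⁷)(2590)(1970)²(4.310×10^-4)/(0.509 m) = 10.7 H.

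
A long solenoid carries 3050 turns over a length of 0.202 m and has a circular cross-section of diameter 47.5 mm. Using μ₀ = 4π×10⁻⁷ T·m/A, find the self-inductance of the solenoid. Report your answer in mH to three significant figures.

A = π(d/2)² = π(2.375×10^-2 m)² = 1.772×10^-3 m².
For a long solenoid, L = μ₀N²A/ℓ.
L = (4π×10⁻⁷)(3050)²(1.772×10^-3)/(0.202 m) = 0.1025 H.

L ≈ 103 mH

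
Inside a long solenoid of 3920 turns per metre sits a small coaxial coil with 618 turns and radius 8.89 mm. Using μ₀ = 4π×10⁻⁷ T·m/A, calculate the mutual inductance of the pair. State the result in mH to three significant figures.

The outer solenoid produces a uniform field B₁ = μ₀n₁I₁ across the inner coil,
so the flux linkage is N₂Φ = N₂B₁A₂ = μ₀n₁N₂A₂·I₁, giving M = μ₀n₁N₂A₂.
A₂ = πr² = π(8.890×10^-3 m)² = 2.483×10^-4 m².
M = (4π×10⁻⁷)(3920)(618)(2.483×10^-4) = 7.559×10^-4 H.

M ≈ 0.756 mH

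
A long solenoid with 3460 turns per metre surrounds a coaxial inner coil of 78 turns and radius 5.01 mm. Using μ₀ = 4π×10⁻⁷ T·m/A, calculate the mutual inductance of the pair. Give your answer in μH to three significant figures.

M ≈ 26.7 μH

The outer solenoid produces a uniform field B₁ = μ₀n₁I₁ across the inner coil,
so the flux linkage is N₂Φ = N₂B₁A₂ = μ₀n₁N₂A₂·I₁, giving M = μ₀n₁N₂A₂.
A₂ = πr² = π(5.010×10^-3 m)² = 7.885×10^-5 m².
M = (4π×10⁻⁷)(3460)(78)(7.885×10^-5) = 2.674×10^-5 H.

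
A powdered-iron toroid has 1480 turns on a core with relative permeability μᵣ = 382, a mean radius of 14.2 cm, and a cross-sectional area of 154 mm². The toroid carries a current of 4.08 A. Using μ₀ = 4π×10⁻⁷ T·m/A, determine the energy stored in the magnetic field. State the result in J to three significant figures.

U ≈ 1.51 J

L = μ₀μᵣN²A/(2πR) = (4π×10⁻⁷)(382)(1480)²(1.540×10^-4)/(2π×0.142) = 0.18149 H.
U = ½LI² = ½(0.18149)(4.08)² = 1.511 J.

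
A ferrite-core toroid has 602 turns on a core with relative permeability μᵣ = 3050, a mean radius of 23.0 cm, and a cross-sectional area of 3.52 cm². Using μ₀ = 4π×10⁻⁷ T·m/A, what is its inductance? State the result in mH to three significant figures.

L ≈ 338 mH

For a thin toroid, L = μ₀μᵣN²A/(2πR).
L = (4π×10⁻⁷)(3050)(602)²(3.520×10^-4) / (2π×0.23 m) = 0.3383 H.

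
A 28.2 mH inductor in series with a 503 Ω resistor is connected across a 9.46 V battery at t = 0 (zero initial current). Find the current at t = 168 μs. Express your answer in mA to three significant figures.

I ≈ 17.9 mA

τ = L/R = 2.820×10^-2/503 = 5.606×10^-5 s; final current I_∞ = ε/R = 9.46/503 = 1.881×10^-2 A.
I(t) = I_∞(1 − e^(−t/τ)) with t/τ = 2.997.
I = (1.881×10^-2)(1 − e^(−2.997)) = 1.787×10^-2 A.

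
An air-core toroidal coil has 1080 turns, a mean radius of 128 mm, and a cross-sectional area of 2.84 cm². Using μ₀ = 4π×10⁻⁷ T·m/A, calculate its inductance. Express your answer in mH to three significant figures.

For a thin toroid, L = μ₀N²A/(2πR).
L = (4π×10⁻⁷)(1080)²(2.840×10^-4) / (2π×0.128 m) = 5.176×10^-4 H.

L ≈ 0.518 mH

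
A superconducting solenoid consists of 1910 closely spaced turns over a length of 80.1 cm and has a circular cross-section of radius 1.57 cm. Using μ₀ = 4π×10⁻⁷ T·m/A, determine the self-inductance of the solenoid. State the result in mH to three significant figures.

A = πr² = π(1.570×10^-2 m)² = 7.744×10^-4 m².
For a long solenoid, L = μ₀N²A/ℓ.
L = (4π×10⁻⁷)(1910)²(7.744×10^-4)/(0.801 m) = 4.432×10^-3 H.

L ≈ 4.43 mH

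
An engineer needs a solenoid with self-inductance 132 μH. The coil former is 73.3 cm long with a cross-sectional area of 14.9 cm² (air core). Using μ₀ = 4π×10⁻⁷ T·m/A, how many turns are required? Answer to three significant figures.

A = 14.9 cm² = 1.490×10^-3 m².
From L = μ₀N²A/ℓ, N = √(Lℓ / (μ₀A)).
N = √[(1.320×10^-4)(0.733) / ((4π×10⁻⁷)×1.490×10^-3)] = √(5.168×10^4) ≈ 227.3.

N ≈ 227 turns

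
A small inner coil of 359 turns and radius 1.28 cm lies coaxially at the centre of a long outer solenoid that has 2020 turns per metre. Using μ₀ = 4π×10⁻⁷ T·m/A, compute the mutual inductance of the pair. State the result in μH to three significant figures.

M ≈ 469 μH

The outer solenoid produces a uniform field B₁ = μ₀n₁I₁ across the inner coil,
so the flux linkage is N₂Φ = N₂B₁A₂ = μ₀n₁N₂A₂·I₁, giving M = μ₀n₁N₂A₂.
A₂ = πr² = π(1.280×10^-2 m)² = 5.147×10^-4 m².
M = (4π×10⁻⁷)(2020)(359)(5.147×10^-4) = 4.691×10^-4 H.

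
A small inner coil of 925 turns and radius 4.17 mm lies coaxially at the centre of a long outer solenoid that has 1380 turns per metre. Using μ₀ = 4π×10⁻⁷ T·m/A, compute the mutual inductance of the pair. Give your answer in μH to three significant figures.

The outer solenoid produces a uniform field B₁ = μ₀n₁I₁ across the inner coil,
so the flux linkage is N₂Φ = N₂B₁A₂ = μ₀n₁N₂A₂·I₁, giving M = μ₀n₁N₂A₂.
A₂ = πr² = π(4.170×10^-3 m)² = 5.463×10^-5 m².
M = (4π×10⁻⁷)(1380)(925)(5.463×10^-5) = 8.763×10^-5 H.

M ≈ 87.6 μH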